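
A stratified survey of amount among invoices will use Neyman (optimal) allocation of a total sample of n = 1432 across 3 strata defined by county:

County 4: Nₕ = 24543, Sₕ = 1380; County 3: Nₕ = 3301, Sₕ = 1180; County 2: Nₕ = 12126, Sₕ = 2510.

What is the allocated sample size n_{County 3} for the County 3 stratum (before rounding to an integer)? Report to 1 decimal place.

81.8

Neyman allocation: nₕ = n·NₕSₕ / Σⱼ NⱼSⱼ.
Σ NⱼSⱼ = 24543·1380 + 3301·1180 + 12126·2510 = 6.820078 × 10^7.
n_{County 3} = 1432·3301·1180 / (6.820078 × 10^7) = 81.8.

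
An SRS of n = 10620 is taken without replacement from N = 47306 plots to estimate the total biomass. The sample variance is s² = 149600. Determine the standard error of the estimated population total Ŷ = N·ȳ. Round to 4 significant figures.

156400

Var(Ŷ) = N²·Var(ȳ) = N²·(1 − n/N)·s²/n.
f = 10620/47306 = 0.22449584; Var(ȳ) = 0.77550416·149600/10620 = 10.924239.
Var(Ŷ) = 47306² · 10.924239 = 2.4446892 × 10^10.
SE(Ŷ) = √(2.4446892 × 10^10) = 156400.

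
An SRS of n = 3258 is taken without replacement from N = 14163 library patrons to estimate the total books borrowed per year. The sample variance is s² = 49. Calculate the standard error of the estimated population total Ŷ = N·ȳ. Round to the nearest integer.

Var(Ŷ) = N²·Var(ȳ) = N²·(1 − n/N)·s²/n.
f = 3258/14163 = 0.23003601; Var(ȳ) = 0.76996399·49/3258 = 0.011580183.
Var(Ŷ) = 14163² · 0.011580183 = 2.3228755 × 10^6.
SE(Ŷ) = √(2.3228755 × 10^6) = 1524.

1524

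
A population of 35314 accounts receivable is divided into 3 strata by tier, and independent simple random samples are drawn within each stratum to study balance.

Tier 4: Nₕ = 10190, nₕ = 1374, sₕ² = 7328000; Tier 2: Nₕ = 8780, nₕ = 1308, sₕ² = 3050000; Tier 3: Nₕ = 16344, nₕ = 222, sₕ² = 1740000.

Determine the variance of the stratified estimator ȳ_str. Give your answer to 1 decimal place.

Var(ȳ_str) = Σₕ Wₕ²(1 − fₕ)sₕ²/nₕ with Wₕ = Nₕ/N, N = 35314.
Tier 4: Wₕ = 0.28855411; term = 0.28855411²·(1 − 0.13483808)·7328000/1374 = 384.19408.
Tier 2: Wₕ = 0.24862661; term = 0.24862661²·(1 − 0.14897494)·3050000/1308 = 122.66754.
Tier 3: Wₕ = 0.46281928; term = 0.46281928²·(1 − 0.01358297)·1740000/222 = 1656.0739.
Sum = 2162.9355.

2162.9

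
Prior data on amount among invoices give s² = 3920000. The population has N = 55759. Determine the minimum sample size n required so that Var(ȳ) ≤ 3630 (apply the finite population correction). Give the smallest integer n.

Without fpc, n₀ = s²/D = 3920000/3630 = 1079.8898.
With fpc, (1 − n/N)·s²/n ≤ D requires n ≥ n₀/(1 + n₀/N) = 1079.8898/(1 + 1079.8898/55759) = 1059.3728.
Rounding up, n = 1060.

1060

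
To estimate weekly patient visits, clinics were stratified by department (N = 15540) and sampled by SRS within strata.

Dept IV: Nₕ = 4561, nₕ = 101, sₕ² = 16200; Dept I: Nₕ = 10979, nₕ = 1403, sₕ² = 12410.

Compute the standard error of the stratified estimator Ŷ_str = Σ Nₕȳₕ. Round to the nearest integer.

Var(Ŷ_str) = Σₕ Nₕ²(1 − fₕ)sₕ²/nₕ.
Dept IV: 4561²·(1 − 101/4561)·16200/101 = 3.2627859 × 10^9.
Dept I: 10979²·(1 − 1403/10979)·12410/1403 = 9.2995307 × 10^8.
Sum = 4.192739 × 10^9.
SE = √(4.192739 × 10^9) = 64751.

64751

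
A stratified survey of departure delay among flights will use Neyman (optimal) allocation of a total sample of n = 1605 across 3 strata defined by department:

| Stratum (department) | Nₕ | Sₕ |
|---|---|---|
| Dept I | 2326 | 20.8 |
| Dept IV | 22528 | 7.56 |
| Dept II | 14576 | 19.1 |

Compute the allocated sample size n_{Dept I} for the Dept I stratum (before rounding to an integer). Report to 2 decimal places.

Neyman allocation: nₕ = n·NₕSₕ / Σⱼ NⱼSⱼ.
Σ NⱼSⱼ = 2326·20.8 + 22528·7.56 + 14576·19.1 = 497094.08.
n_{Dept I} = 1605·2326·20.8 / 497094.08 = 156.21.

156.21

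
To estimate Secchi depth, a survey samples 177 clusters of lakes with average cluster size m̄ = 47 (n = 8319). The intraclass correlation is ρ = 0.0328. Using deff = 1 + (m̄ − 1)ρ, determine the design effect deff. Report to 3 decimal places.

deff = 1 + (47 − 1)·0.0328 = 1 + 1.5088 = 2.5088.

2.509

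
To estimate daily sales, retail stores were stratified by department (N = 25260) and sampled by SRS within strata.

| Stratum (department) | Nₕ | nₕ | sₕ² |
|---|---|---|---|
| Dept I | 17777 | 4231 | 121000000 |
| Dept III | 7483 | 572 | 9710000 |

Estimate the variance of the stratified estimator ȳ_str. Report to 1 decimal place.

12168.9

Var(ȳ_str) = Σₕ Wₕ²(1 − fₕ)sₕ²/nₕ with Wₕ = Nₕ/N, N = 25260.
Dept I: Wₕ = 0.70376089; term = 0.70376089²·(1 − 0.23800416)·121000000/4231 = 10793.075.
Dept III: Wₕ = 0.29623911; term = 0.29623911²·(1 − 0.07643993)·9710000/572 = 1375.8565.
Sum = 12168.932.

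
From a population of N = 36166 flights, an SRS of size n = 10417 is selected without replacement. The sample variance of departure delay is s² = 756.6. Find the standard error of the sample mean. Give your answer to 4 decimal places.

Under SRS without replacement, Var(ȳ) = (1 − f)·s²/n with f = n/N = 10417/36166 = 0.28803296.
Var(ȳ) = (1 − 0.28803296)·756.6/10417 = 0.71196704·0.072631276 = 0.051711075.
SE(ȳ) = √(0.051711075) = 0.2274.

0.2274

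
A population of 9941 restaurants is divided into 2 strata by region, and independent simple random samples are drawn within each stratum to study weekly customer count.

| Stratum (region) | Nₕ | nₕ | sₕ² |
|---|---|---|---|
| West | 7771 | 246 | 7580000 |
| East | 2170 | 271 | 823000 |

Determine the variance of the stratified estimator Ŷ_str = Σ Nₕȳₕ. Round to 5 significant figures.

1.8144 × 10^12

Var(Ŷ_str) = Σₕ Nₕ²(1 − fₕ)sₕ²/nₕ.
West: 7771²·(1 − 246/7771)·7580000/246 = 1.8018453 × 10^12.
East: 2170²·(1 − 271/2170)·823000/271 = 1.251455 × 10^10.
Sum = 1.8143599 × 10^12.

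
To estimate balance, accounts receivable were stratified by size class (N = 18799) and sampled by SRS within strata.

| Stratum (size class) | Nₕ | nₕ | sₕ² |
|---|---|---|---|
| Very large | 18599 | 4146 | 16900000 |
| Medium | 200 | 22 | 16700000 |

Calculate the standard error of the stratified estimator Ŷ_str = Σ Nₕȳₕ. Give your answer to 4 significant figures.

Var(Ŷ_str) = Σₕ Nₕ²(1 − fₕ)sₕ²/nₕ.
Very large: 18599²·(1 − 4146/18599)·16900000/4146 = 1.0957337 × 10^12.
Medium: 200²·(1 − 22/200)·16700000/22 = 2.7023636 × 10^10.
Sum = 1.1227573 × 10^12.
SE = √(1.1227573 × 10^12) = 1.060 × 10^6.

1.060 × 10^6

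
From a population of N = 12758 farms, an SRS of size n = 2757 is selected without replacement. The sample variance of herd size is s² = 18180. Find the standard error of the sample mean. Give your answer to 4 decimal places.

Under SRS without replacement, Var(ȳ) = (1 − f)·s²/n with f = n/N = 2757/12758 = 0.21609970.
Var(ȳ) = (1 − 0.21609970)·18180/2757 = 0.78390030·6.594124 = 5.1691358.
SE(ȳ) = √(5.1691358) = 2.2736.

2.2736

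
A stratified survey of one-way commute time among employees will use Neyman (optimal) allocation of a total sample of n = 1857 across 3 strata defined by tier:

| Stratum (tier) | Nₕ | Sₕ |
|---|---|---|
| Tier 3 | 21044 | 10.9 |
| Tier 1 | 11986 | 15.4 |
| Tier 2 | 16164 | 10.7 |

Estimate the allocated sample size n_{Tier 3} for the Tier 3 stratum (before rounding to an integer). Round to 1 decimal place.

Neyman allocation: nₕ = n·NₕSₕ / Σⱼ NⱼSⱼ.
Σ NⱼSⱼ = 21044·10.9 + 11986·15.4 + 16164·10.7 = 586918.8.
n_{Tier 3} = 1857·21044·10.9 / 586918.8 = 725.8.

725.8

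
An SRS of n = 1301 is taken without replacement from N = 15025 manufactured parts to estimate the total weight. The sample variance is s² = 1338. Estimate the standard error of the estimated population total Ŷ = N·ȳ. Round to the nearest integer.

Var(Ŷ) = N²·Var(ȳ) = N²·(1 − n/N)·s²/n.
f = 1301/15025 = 0.08658902; Var(ȳ) = 0.91341098·1338/1301 = 0.93938808.
Var(Ŷ) = 15025² · 0.93938808 = 2.1206745 × 10^8.
SE(Ŷ) = √(2.1206745 × 10^8) = 14563.

14563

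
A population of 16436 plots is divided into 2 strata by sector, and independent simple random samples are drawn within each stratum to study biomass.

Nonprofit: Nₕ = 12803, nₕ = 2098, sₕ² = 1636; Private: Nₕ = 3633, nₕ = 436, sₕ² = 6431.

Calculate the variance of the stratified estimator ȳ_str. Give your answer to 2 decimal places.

1.03

Var(ȳ_str) = Σₕ Wₕ²(1 − fₕ)sₕ²/nₕ with Wₕ = Nₕ/N, N = 16436.
Nonprofit: Wₕ = 0.77896082; term = 0.77896082²·(1 − 0.16386784)·1636/2098 = 0.39562522.
Private: Wₕ = 0.22103918; term = 0.22103918²·(1 − 0.12001101)·6431/436 = 0.63417306.
Sum = 1.0297983.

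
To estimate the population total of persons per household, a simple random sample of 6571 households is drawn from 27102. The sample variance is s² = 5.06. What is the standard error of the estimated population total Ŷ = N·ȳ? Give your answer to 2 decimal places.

Var(Ŷ) = N²·Var(ȳ) = N²·(1 − n/N)·s²/n.
f = 6571/27102 = 0.24245443; Var(ȳ) = 0.75754557·5.06/6571 = 5.8334813 × 10^-4.
Var(Ŷ) = 27102² · (5.8334813 × 10^-4) = 428479.94.
SE(Ŷ) = √(428479.94) = 654.58.

654.58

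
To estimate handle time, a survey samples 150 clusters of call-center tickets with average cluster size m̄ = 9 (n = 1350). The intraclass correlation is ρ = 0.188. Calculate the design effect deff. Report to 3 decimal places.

deff = 1 + (9 − 1)·0.188 = 1 + 1.504 = 2.504.

2.504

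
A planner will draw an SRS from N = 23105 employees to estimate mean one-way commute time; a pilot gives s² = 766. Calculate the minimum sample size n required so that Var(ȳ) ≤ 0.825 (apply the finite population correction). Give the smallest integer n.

Without fpc, n₀ = s²/D = 766/0.825 = 928.4848.
With fpc, (1 − n/N)·s²/n ≤ D requires n ≥ n₀/(1 + n₀/N) = 928.4848/(1 + 928.4848/23105) = 892.6147.
Rounding up, n = 893.

893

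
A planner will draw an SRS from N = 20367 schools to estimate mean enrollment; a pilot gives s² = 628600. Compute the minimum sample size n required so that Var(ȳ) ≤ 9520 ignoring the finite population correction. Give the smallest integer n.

67

Without fpc, n₀ = s²/D = 628600/9520 = 66.0294.
Rounding up, n = 67.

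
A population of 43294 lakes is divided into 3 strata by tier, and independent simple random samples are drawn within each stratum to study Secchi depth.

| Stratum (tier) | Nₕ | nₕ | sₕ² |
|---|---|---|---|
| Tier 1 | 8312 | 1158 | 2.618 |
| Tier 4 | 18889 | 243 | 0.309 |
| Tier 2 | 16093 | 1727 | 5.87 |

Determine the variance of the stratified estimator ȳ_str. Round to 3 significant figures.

Var(ȳ_str) = Σₕ Wₕ²(1 − fₕ)sₕ²/nₕ with Wₕ = Nₕ/N, N = 43294.
Tier 1: Wₕ = 0.19198965; term = 0.19198965²·(1 − 0.13931665)·2.618/1158 = 7.1723278 × 10^-5.
Tier 4: Wₕ = 0.43629602; term = 0.43629602²·(1 − 0.01286463)·0.309/243 = 2.3894141 × 10^-4.
Tier 2: Wₕ = 0.37171433; term = 0.37171433²·(1 − 0.10731374)·5.87/1727 = 4.1924048 × 10^-4.
Sum = 7.2990517 × 10^-4.

7.30 × 10^-4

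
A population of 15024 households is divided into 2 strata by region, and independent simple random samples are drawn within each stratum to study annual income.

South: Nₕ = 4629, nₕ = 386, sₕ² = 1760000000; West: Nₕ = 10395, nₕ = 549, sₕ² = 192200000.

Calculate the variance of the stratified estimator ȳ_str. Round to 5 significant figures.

Var(ȳ_str) = Σₕ Wₕ²(1 − fₕ)sₕ²/nₕ with Wₕ = Nₕ/N, N = 15024.
South: Wₕ = 0.30810703; term = 0.30810703²·(1 − 0.08338734)·1760000000/386 = 396747.71.
West: Wₕ = 0.69189297; term = 0.69189297²·(1 − 0.05281385)·192200000/549 = 158742.86.
Sum = 555490.57.

555490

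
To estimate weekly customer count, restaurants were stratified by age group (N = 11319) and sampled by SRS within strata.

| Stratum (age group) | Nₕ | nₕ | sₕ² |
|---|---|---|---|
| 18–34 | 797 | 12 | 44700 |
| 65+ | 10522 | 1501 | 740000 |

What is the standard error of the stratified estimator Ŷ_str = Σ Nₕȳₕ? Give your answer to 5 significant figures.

221640

Var(Ŷ_str) = Σₕ Nₕ²(1 − fₕ)sₕ²/nₕ.
18–34: 797²·(1 − 12/797)·44700/12 = 2.3305276 × 10^9.
65+: 10522²·(1 − 1501/10522)·740000/1501 = 4.6795491 × 10^10.
Sum = 4.9126019 × 10^10.
SE = √(4.9126019 × 10^10) = 221640.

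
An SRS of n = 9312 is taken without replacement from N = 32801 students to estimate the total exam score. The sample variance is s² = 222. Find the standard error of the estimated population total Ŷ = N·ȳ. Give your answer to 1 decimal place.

Var(Ŷ) = N²·Var(ȳ) = N²·(1 − n/N)·s²/n.
f = 9312/32801 = 0.28389378; Var(ȳ) = 0.71610622·222/9312 = 0.01707212.
Var(Ŷ) = 32801² · 0.01707212 = 1.836799 × 10^7.
SE(Ŷ) = √(1.836799 × 10^7) = 4285.8.

4285.8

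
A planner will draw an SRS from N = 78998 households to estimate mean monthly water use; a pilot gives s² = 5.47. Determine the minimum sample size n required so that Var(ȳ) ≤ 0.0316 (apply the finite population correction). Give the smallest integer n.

173

Without fpc, n₀ = s²/D = 5.47/0.0316 = 173.1013.
With fpc, (1 − n/N)·s²/n ≤ D requires n ≥ n₀/(1 + n₀/N) = 173.1013/(1 + 173.1013/78998) = 172.7228.
Rounding up, n = 173.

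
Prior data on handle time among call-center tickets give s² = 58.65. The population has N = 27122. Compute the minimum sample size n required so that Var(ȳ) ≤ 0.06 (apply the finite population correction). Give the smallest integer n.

Without fpc, n₀ = s²/D = 58.65/0.06 = 977.5000.
With fpc, (1 − n/N)·s²/n ≤ D requires n ≥ n₀/(1 + n₀/N) = 977.5000/(1 + 977.5000/27122) = 943.4956.
Rounding up, n = 944.

944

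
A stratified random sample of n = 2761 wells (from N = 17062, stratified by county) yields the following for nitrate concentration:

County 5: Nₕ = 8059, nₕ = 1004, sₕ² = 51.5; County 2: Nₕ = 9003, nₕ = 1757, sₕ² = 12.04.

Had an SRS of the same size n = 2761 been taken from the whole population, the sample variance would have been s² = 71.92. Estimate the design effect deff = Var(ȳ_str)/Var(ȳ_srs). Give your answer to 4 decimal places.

Var(ȳ_str) = Σ Wₕ²(1−fₕ)sₕ²/nₕ with Wₕ = Nₕ/17062:
  County 5: (8059/17062)²·(1−1004/8059)·51.5/1004 = 0.010018249
  County 2: (9003/17062)²·(1−1757/9003)·12.04/1757 = 0.0015356082
  → Var(ȳ_str) = 0.011553857.
Var(ȳ_srs) = (1 − 2761/17062)·71.92/2761 = 0.021833318.
deff = 0.011553857 / 0.021833318 = 0.5292.

0.5292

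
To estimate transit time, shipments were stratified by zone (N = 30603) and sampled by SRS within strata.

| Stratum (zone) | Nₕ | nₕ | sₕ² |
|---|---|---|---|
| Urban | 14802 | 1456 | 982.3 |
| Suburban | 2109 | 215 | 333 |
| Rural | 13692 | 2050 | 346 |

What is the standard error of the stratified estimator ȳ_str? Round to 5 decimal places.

Var(ȳ_str) = Σₕ Wₕ²(1 − fₕ)sₕ²/nₕ with Wₕ = Nₕ/N, N = 30603.
Urban: Wₕ = 0.48367807; term = 0.48367807²·(1 − 0.09836509)·982.3/1456 = 0.14230701.
Suburban: Wₕ = 0.06891481; term = 0.06891481²·(1 − 0.10194405)·333/215 = 0.0066059354.
Rural: Wₕ = 0.44740712; term = 0.44740712²·(1 − 0.14972247)·346/2050 = 0.028726897.
Sum = 0.17763984.
SE = √(0.17763984) = 0.42147.

0.42147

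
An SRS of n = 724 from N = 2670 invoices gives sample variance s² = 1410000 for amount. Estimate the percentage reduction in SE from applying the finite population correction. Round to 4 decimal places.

f = n/N = 724/2670 = 0.27116105.
SE_no-fpc = √(s²/n) = 44.130645; SE_fpc = √((1−f)s²/n) = 37.675243.
Ratio = √(1−f) = 0.85372065. Reduction = 100·(1 − 0.85372065) = 14.6279%.

14.6279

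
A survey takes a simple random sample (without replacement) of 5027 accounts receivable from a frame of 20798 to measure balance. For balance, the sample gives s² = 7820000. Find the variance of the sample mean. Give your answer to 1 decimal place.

1179.6

Under SRS without replacement, Var(ȳ) = (1 − f)·s²/n with f = n/N = 5027/20798 = 0.24170593.
Var(ȳ) = (1 − 0.24170593)·7820000/5027 = 0.75829407·1555.5998 = 1179.6021.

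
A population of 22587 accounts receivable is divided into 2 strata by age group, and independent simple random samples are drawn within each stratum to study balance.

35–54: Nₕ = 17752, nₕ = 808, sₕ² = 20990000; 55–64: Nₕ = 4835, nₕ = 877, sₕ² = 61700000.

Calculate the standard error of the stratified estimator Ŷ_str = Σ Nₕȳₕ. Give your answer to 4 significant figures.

3.027 × 10^6

Var(Ŷ_str) = Σₕ Nₕ²(1 − fₕ)sₕ²/nₕ.
35–54: 17752²·(1 − 808/17752)·20990000/808 = 7.8138363 × 10^12.
55–64: 4835²·(1 − 877/4835)·61700000/877 = 1.3463496 × 10^12.
Sum = 9.1601859 × 10^12.
SE = √(9.1601859 × 10^12) = 3.027 × 10^6.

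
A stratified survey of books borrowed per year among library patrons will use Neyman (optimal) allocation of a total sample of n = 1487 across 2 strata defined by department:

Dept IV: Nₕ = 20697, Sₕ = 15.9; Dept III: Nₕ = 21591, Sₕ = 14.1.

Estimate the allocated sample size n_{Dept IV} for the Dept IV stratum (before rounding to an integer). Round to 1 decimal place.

Neyman allocation: nₕ = n·NₕSₕ / Σⱼ NⱼSⱼ.
Σ NⱼSⱼ = 20697·15.9 + 21591·14.1 = 633515.4.
n_{Dept IV} = 1487·20697·15.9 / 633515.4 = 772.4.

772.4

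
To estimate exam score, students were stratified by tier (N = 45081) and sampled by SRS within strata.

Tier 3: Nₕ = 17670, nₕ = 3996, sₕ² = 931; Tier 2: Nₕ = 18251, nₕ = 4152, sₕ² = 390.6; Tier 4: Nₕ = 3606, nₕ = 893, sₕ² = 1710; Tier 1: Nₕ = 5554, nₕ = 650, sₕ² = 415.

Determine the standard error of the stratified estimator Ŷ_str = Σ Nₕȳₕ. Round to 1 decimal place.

Var(Ŷ_str) = Σₕ Nₕ²(1 − fₕ)sₕ²/nₕ.
Tier 3: 17670²·(1 − 3996/17670)·931/3996 = 5.629325 × 10^7.
Tier 2: 18251²·(1 − 4152/18251)·390.6/4152 = 2.4207496 × 10^7.
Tier 4: 3606²·(1 − 893/3606)·1710/893 = 1.8733554 × 10^7.
Tier 1: 5554²·(1 − 650/5554)·415/650 = 1.7389659 × 10^7.
Sum = 1.1662396 × 10^8.
SE = √(1.1662396 × 10^8) = 10799.3.

10799.3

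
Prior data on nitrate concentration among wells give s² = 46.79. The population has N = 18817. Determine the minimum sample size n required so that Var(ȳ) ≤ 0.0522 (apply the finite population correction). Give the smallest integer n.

Without fpc, n₀ = s²/D = 46.79/0.0522 = 896.3602.
With fpc, (1 − n/N)·s²/n ≤ D requires n ≥ n₀/(1 + n₀/N) = 896.3602/(1 + 896.3602/18817) = 855.6030.
Rounding up, n = 856.

856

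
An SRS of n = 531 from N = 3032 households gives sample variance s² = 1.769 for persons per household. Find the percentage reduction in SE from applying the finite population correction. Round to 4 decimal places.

9.1778

f = n/N = 531/3032 = 0.17513193.
SE_no-fpc = √(s²/n) = 0.057718715; SE_fpc = √((1−f)s²/n) = 0.052421435.
Ratio = √(1−f) = 0.90822248. Reduction = 100·(1 − 0.90822248) = 9.1778%.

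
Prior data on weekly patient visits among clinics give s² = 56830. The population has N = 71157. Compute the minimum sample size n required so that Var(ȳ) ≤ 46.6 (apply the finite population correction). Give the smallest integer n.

Without fpc, n₀ = s²/D = 56830/46.6 = 1219.5279.
With fpc, (1 − n/N)·s²/n ≤ D requires n ≥ n₀/(1 + n₀/N) = 1219.5279/(1 + 1219.5279/71157) = 1198.9791.
Rounding up, n = 1199.

1199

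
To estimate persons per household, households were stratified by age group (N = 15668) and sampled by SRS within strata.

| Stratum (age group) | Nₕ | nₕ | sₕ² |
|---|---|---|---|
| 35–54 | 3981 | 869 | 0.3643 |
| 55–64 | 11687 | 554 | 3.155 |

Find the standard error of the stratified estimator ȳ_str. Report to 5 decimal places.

Var(ȳ_str) = Σₕ Wₕ²(1 − fₕ)sₕ²/nₕ with Wₕ = Nₕ/N, N = 15668.
35–54: Wₕ = 0.25408476; term = 0.25408476²·(1 − 0.21828686)·0.3643/869 = 2.115651 × 10^-5.
55–64: Wₕ = 0.74591524; term = 0.74591524²·(1 − 0.04740310)·3.155/554 = 0.0030184065.
Sum = 0.003039563.
SE = √(0.003039563) = 0.05513.

0.05513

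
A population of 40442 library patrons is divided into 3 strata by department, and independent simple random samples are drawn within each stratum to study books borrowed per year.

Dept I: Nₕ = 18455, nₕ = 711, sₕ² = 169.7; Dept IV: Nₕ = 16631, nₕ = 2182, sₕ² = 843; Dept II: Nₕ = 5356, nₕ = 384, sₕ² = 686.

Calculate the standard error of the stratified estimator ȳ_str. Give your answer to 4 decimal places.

Var(ȳ_str) = Σₕ Wₕ²(1 − fₕ)sₕ²/nₕ with Wₕ = Nₕ/N, N = 40442.
Dept I: Wₕ = 0.45633253; term = 0.45633253²·(1 − 0.03852614)·169.7/711 = 0.047787308.
Dept IV: Wₕ = 0.41123090; term = 0.41123090²·(1 − 0.13120077)·843/2182 = 0.05676279.
Dept II: Wₕ = 0.13243658; term = 0.13243658²·(1 − 0.07169529)·686/384 = 0.029087027.
Sum = 0.13363713.
SE = √(0.13363713) = 0.3656.

0.3656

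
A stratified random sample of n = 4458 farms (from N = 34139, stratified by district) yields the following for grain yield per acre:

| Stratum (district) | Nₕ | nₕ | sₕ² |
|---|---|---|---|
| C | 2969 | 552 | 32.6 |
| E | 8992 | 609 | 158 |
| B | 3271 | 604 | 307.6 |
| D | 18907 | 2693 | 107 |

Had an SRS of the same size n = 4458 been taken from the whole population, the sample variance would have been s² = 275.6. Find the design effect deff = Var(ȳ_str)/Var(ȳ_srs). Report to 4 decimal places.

0.5843

Var(ȳ_str) = Σ Wₕ²(1−fₕ)sₕ²/nₕ with Wₕ = Nₕ/34139:
  C: (2969/34139)²·(1−552/2969)·32.6/552 = 3.6363341 × 10^-4
  E: (8992/34139)²·(1−609/8992)·158/609 = 0.016780078
  B: (3271/34139)²·(1−604/3271)·307.6/604 = 0.0038119866
  D: (18907/34139)²·(1−2693/18907)·107/2693 = 0.010451019
  → Var(ȳ_str) = 0.031406717.
Var(ȳ_srs) = (1 − 4458/34139)·275.6/4458 = 0.053748566.
deff = 0.031406717 / 0.053748566 = 0.5843.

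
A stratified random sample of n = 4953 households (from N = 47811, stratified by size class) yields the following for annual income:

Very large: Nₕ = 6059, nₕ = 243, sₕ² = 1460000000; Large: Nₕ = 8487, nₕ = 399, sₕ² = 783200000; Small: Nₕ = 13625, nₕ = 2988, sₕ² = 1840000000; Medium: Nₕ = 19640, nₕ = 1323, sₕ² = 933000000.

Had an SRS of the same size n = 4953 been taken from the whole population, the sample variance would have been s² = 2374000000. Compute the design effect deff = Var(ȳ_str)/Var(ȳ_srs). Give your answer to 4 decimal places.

0.7019

Var(ȳ_str) = Σ Wₕ²(1−fₕ)sₕ²/nₕ with Wₕ = Nₕ/47811:
  Very large: (6059/47811)²·(1−243/6059)·1460000000/243 = 92622.453
  Large: (8487/47811)²·(1−399/8487)·783200000/399 = 58943.982
  Small: (13625/47811)²·(1−2988/13625)·1840000000/2988 = 39042.466
  Medium: (19640/47811)²·(1−1323/19640)·933000000/1323 = 110984.41
  → Var(ȳ_str) = 301593.31.
Var(ȳ_srs) = (1 − 4953/47811)·2374000000/4953 = 429651.63.
deff = 301593.31 / 429651.63 = 0.7019.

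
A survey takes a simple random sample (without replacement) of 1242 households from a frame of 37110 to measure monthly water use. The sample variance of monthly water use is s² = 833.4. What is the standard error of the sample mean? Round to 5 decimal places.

Under SRS without replacement, Var(ȳ) = (1 − f)·s²/n with f = n/N = 1242/37110 = 0.03346807.
Var(ȳ) = (1 − 0.03346807)·833.4/1242 = 0.96653193·0.67101449 = 0.64855693.
SE(ȳ) = √(0.64855693) = 0.80533.

0.80533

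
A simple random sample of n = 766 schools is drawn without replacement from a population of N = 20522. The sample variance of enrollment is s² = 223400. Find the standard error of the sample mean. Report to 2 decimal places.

Under SRS without replacement, Var(ȳ) = (1 − f)·s²/n with f = n/N = 766/20522 = 0.03732580.
Var(ȳ) = (1 − 0.03732580)·223400/766 = 0.96267420·291.64491 = 280.75903.
SE(ȳ) = √(280.75903) = 16.76.

16.76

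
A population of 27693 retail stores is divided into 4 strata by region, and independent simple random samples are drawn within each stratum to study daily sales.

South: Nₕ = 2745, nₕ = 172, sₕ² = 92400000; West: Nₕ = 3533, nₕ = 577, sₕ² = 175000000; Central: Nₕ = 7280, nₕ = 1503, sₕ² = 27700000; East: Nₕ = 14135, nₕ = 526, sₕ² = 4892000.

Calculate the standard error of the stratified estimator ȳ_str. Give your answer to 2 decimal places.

111.45

Var(ȳ_str) = Σₕ Wₕ²(1 − fₕ)sₕ²/nₕ with Wₕ = Nₕ/N, N = 27693.
South: Wₕ = 0.09912252; term = 0.09912252²·(1 − 0.06265938)·92400000/172 = 4947.4982.
West: Wₕ = 0.12757737; term = 0.12757737²·(1 − 0.16331729)·175000000/577 = 4130.1925.
Central: Wₕ = 0.26288232; term = 0.26288232²·(1 − 0.20645604)·27700000/1503 = 1010.682.
East: Wₕ = 0.51041780; term = 0.51041780²·(1 − 0.03721259)·4892000/526 = 2332.828.
Sum = 12421.201.
SE = √(12421.201) = 111.45.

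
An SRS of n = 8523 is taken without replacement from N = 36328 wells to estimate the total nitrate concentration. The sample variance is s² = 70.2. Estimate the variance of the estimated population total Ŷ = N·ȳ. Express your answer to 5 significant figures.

8.3197 × 10^6

Var(Ŷ) = N²·Var(ȳ) = N²·(1 − n/N)·s²/n.
f = 8523/36328 = 0.23461242; Var(ȳ) = 0.76538758·70.2/8523 = 0.0063041427.
Var(Ŷ) = 36328² · 0.0063041427 = 8.3197258 × 10^6.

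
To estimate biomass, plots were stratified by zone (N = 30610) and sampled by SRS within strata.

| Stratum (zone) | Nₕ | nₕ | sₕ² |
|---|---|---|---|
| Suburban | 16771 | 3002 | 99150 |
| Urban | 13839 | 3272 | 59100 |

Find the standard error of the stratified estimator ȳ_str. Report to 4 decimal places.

3.3104

Var(ȳ_str) = Σₕ Wₕ²(1 − fₕ)sₕ²/nₕ with Wₕ = Nₕ/N, N = 30610.
Suburban: Wₕ = 0.54789285; term = 0.54789285²·(1 − 0.17899946)·99150/3002 = 8.1398562.
Urban: Wₕ = 0.45210715; term = 0.45210715²·(1 − 0.23643327)·59100/3272 = 2.8190576.
Sum = 10.958914.
SE = √(10.958914) = 3.3104.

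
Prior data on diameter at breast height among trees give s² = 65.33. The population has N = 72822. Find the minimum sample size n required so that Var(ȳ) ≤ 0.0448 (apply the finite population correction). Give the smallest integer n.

1430

Without fpc, n₀ = s²/D = 65.33/0.0448 = 1458.2589.
With fpc, (1 − n/N)·s²/n ≤ D requires n ≥ n₀/(1 + n₀/N) = 1458.2589/(1 + 1458.2589/72822) = 1429.6306.
Rounding up, n = 1430.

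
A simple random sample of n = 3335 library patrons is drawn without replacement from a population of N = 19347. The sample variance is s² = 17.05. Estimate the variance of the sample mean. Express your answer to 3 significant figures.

0.00423

Under SRS without replacement, Var(ȳ) = (1 − f)·s²/n with f = n/N = 3335/19347 = 0.17237815.
Var(ȳ) = (1 − 0.17237815)·17.05/3335 = 0.82762185·0.0051124438 = 0.0042311702.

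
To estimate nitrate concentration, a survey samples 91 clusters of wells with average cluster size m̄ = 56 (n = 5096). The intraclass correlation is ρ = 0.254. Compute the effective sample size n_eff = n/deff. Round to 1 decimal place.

deff = 1 + (56 − 1)·0.254 = 1 + 13.97 = 14.97.
n_eff = 5096 / 14.97 = 340.4.

340.4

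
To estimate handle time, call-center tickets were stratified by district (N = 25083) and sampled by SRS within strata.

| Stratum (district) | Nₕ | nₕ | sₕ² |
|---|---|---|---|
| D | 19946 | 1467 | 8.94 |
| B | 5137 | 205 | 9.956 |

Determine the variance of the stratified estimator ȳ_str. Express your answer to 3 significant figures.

0.00553

Var(ȳ_str) = Σₕ Wₕ²(1 − fₕ)sₕ²/nₕ with Wₕ = Nₕ/N, N = 25083.
D: Wₕ = 0.79519994; term = 0.79519994²·(1 − 0.07354858)·8.94/1467 = 0.0035701193.
B: Wₕ = 0.20480006; term = 0.20480006²·(1 − 0.03990656)·9.956/205 = 0.0019557111.
Sum = 0.0055258304.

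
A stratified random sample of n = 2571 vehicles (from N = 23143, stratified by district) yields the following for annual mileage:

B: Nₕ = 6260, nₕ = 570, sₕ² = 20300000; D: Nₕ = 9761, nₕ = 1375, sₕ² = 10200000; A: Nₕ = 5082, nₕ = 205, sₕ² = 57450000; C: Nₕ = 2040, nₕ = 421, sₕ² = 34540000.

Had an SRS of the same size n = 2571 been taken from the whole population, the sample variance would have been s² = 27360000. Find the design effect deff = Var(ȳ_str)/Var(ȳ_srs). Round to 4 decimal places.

1.7946

Var(ȳ_str) = Σ Wₕ²(1−fₕ)sₕ²/nₕ with Wₕ = Nₕ/23143:
  B: (6260/23143)²·(1−570/6260)·20300000/570 = 2368.4732
  D: (9761/23143)²·(1−1375/9761)·10200000/1375 = 1133.724
  A: (5082/23143)²·(1−205/5082)·57450000/205 = 12968.337
  C: (2040/23143)²·(1−421/2040)·34540000/421 = 505.91545
  → Var(ȳ_str) = 16976.45.
Var(ȳ_srs) = (1 − 2571/23143)·27360000/2571 = 9459.5587.
deff = 16976.45 / 9459.5587 = 1.7946.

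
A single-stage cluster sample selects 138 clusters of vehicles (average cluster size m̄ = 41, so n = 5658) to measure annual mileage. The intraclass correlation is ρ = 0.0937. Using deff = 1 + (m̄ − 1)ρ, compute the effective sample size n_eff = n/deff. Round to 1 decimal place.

1191.7

deff = 1 + (41 − 1)·0.0937 = 1 + 3.748 = 4.748.
n_eff = 5658 / 4.748 = 1191.7.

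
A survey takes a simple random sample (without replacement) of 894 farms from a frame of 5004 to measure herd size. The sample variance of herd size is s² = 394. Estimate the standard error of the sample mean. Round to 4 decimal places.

Under SRS without replacement, Var(ȳ) = (1 − f)·s²/n with f = n/N = 894/5004 = 0.17865707.
Var(ȳ) = (1 − 0.17865707)·394/894 = 0.82134293·0.44071588 = 0.36197887.
SE(ȳ) = √(0.36197887) = 0.6016.

0.6016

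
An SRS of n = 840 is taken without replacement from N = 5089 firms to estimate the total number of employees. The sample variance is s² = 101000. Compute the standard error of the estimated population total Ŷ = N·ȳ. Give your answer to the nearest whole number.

50989

Var(Ŷ) = N²·Var(ȳ) = N²·(1 − n/N)·s²/n.
f = 840/5089 = 0.16506190; Var(ȳ) = 0.83493810·101000/840 = 100.39137.
Var(Ŷ) = 5089² · 100.39137 = 2.5999278 × 10^9.
SE(Ŷ) = √(2.5999278 × 10^9) = 50989.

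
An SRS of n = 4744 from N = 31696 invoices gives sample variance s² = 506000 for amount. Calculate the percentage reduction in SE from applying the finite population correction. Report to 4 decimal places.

7.7868

f = n/N = 4744/31696 = 0.14967188.
SE_no-fpc = √(s²/n) = 10.327683; SE_fpc = √((1−f)s²/n) = 9.5234913.
Ratio = √(1−f) = 0.92213238. Reduction = 100·(1 − 0.92213238) = 7.7868%.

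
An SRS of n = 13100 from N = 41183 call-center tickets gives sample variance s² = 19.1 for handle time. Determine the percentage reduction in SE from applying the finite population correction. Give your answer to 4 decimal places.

f = n/N = 13100/41183 = 0.31809242.
SE_no-fpc = √(s²/n) = 0.038183966; SE_fpc = √((1−f)s²/n) = 0.031531439.
Ratio = √(1−f) = 0.82577696. Reduction = 100·(1 − 0.82577696) = 17.4223%.

17.4223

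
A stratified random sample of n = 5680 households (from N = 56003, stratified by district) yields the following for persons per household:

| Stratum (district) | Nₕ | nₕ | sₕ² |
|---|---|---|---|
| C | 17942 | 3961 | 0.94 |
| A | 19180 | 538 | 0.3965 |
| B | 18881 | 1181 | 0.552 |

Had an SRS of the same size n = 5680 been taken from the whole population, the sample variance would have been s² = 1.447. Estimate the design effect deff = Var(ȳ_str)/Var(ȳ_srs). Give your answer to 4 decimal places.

0.6675

Var(ȳ_str) = Σ Wₕ²(1−fₕ)sₕ²/nₕ with Wₕ = Nₕ/56003:
  C: (17942/56003)²·(1−3961/17942)·0.94/3961 = 1.8980582 × 10^-5
  A: (19180/56003)²·(1−538/19180)·0.3965/538 = 8.4019373 × 10^-5
  B: (18881/56003)²·(1−1181/18881)·0.552/1181 = 4.9804072 × 10^-5
  → Var(ȳ_str) = 1.5280403 × 10^-4.
Var(ȳ_srs) = (1 − 5680/56003)·1.447/5680 = 2.2891562 × 10^-4.
deff = (1.5280403 × 10^-4) / (2.2891562 × 10^-4) = 0.6675.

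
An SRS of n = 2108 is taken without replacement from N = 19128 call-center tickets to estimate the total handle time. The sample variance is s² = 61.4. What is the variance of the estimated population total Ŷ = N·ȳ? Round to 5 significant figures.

Var(Ŷ) = N²·Var(ȳ) = N²·(1 − n/N)·s²/n.
f = 2108/19128 = 0.11020494; Var(ȳ) = 0.88979506·61.4/2108 = 0.025917181.
Var(Ŷ) = 19128² · 0.025917181 = 9.4825881 × 10^6.

9.4826 × 10^6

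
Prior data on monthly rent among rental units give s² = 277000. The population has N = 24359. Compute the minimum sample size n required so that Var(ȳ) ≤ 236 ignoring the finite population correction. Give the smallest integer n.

Without fpc, n₀ = s²/D = 277000/236 = 1173.7288.
Rounding up, n = 1174.

1174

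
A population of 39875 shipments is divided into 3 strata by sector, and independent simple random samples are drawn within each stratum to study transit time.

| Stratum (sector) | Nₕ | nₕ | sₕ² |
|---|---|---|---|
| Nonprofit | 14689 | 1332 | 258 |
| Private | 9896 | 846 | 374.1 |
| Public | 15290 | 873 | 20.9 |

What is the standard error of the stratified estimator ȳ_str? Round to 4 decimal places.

Var(ȳ_str) = Σₕ Wₕ²(1 − fₕ)sₕ²/nₕ with Wₕ = Nₕ/N, N = 39875.
Nonprofit: Wₕ = 0.36837618; term = 0.36837618²·(1 − 0.09068010)·258/1332 = 0.023900955.
Private: Wₕ = 0.24817555; term = 0.24817555²·(1 − 0.08548909)·374.1/846 = 0.02490716.
Public: Wₕ = 0.38344828; term = 0.38344828²·(1 − 0.05709614)·20.9/873 = 0.0033190442.
Sum = 0.052127159.
SE = √(0.052127159) = 0.2283.

0.2283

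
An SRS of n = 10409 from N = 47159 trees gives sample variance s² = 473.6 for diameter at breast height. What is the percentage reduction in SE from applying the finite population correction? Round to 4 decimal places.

f = n/N = 10409/47159 = 0.22072139.
SE_no-fpc = √(s²/n) = 0.21330515; SE_fpc = √((1−f)s²/n) = 0.18829887.
Ratio = √(1−f) = 0.88276759. Reduction = 100·(1 − 0.88276759) = 11.7232%.

11.7232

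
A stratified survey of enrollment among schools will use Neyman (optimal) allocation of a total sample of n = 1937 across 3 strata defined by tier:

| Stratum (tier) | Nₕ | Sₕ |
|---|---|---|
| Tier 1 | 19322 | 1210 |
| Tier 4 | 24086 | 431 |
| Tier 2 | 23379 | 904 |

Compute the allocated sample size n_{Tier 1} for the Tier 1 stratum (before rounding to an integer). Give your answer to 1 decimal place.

825.0

Neyman allocation: nₕ = n·NₕSₕ / Σⱼ NⱼSⱼ.
Σ NⱼSⱼ = 19322·1210 + 24086·431 + 23379·904 = 5.4895302 × 10^7.
n_{Tier 1} = 1937·19322·1210 / (5.4895302 × 10^7) = 825.0.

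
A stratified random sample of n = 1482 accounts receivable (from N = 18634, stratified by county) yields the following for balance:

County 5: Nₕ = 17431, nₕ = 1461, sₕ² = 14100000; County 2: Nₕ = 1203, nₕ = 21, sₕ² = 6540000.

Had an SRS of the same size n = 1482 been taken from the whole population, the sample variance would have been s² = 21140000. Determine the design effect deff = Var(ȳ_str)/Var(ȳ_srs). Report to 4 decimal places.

Var(ȳ_str) = Σ Wₕ²(1−fₕ)sₕ²/nₕ with Wₕ = Nₕ/18634:
  County 5: (17431/18634)²·(1−1461/17431)·14100000/1461 = 7737.202
  County 2: (1203/18634)²·(1−21/1203)·6540000/21 = 1275.35
  → Var(ȳ_str) = 9012.552.
Var(ȳ_srs) = (1 − 1482/18634)·21140000/1482 = 13130.022.
deff = 9012.552 / 13130.022 = 0.6864.

0.6864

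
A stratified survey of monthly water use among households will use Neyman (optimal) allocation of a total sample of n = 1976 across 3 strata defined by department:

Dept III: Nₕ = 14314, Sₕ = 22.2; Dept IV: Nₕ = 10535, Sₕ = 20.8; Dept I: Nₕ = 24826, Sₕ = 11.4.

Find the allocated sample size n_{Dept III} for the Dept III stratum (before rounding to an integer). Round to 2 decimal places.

Neyman allocation: nₕ = n·NₕSₕ / Σⱼ NⱼSⱼ.
Σ NⱼSⱼ = 14314·22.2 + 10535·20.8 + 24826·11.4 = 819915.2.
n_{Dept III} = 1976·14314·22.2 / 819915.2 = 765.83.

765.83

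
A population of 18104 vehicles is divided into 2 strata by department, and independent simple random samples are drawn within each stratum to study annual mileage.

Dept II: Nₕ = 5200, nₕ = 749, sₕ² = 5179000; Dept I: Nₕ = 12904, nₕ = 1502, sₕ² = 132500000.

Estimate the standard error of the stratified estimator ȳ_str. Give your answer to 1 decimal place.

200.2

Var(ȳ_str) = Σₕ Wₕ²(1 − fₕ)sₕ²/nₕ with Wₕ = Nₕ/N, N = 18104.
Dept II: Wₕ = 0.28722934; term = 0.28722934²·(1 − 0.14403846)·5179000/749 = 488.28789.
Dept I: Wₕ = 0.71277066; term = 0.71277066²·(1 − 0.11639802)·132500000/1502 = 39600.645.
Sum = 40088.933.
SE = √(40088.933) = 200.2.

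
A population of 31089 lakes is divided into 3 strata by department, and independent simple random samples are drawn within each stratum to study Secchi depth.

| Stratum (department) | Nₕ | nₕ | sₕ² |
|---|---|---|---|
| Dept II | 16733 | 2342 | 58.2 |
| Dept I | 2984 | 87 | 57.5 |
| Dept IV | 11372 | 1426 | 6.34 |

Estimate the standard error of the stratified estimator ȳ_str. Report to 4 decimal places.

Var(ȳ_str) = Σₕ Wₕ²(1 − fₕ)sₕ²/nₕ with Wₕ = Nₕ/N, N = 31089.
Dept II: Wₕ = 0.53822896; term = 0.53822896²·(1 − 0.13996295)·58.2/2342 = 0.0061913788.
Dept I: Wₕ = 0.09598250; term = 0.09598250²·(1 − 0.02915550)·57.5/87 = 0.0059112918.
Dept IV: Wₕ = 0.36578854; term = 0.36578854²·(1 − 0.12539571)·6.34/1426 = 5.2028527 × 10^-4.
Sum = 0.012622956.
SE = √(0.012622956) = 0.1124.

0.1124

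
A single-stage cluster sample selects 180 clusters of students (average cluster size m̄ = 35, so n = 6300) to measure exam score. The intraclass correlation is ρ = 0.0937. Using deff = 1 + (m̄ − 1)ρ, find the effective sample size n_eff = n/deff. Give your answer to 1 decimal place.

1505.1

deff = 1 + (35 − 1)·0.0937 = 1 + 3.1858 = 4.1858.
n_eff = 6300 / 4.1858 = 1505.1.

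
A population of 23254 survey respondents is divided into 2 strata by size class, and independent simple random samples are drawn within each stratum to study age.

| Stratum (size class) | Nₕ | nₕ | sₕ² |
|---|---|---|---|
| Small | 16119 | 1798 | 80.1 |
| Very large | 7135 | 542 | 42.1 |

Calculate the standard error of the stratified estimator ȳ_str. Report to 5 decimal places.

Var(ȳ_str) = Σₕ Wₕ²(1 − fₕ)sₕ²/nₕ with Wₕ = Nₕ/N, N = 23254.
Small: Wₕ = 0.69317107; term = 0.69317107²·(1 − 0.11154538)·80.1/1798 = 0.019017741.
Very large: Wₕ = 0.30682893; term = 0.30682893²·(1 − 0.07596356)·42.1/542 = 0.006757165.
Sum = 0.025774906.
SE = √(0.025774906) = 0.16055.

0.16055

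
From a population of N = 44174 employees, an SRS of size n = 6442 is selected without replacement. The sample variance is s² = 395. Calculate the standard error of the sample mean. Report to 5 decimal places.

Under SRS without replacement, Var(ȳ) = (1 − f)·s²/n with f = n/N = 6442/44174 = 0.14583239.
Var(ȳ) = (1 − 0.14583239)·395/6442 = 0.85416761·0.061316361 = 0.05237445.
SE(ȳ) = √(0.05237445) = 0.22885.

0.22885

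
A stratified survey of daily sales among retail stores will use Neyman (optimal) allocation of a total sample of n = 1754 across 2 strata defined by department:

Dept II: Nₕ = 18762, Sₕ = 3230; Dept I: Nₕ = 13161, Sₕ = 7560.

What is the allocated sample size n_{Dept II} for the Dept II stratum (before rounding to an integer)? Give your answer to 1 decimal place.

663.9

Neyman allocation: nₕ = n·NₕSₕ / Σⱼ NⱼSⱼ.
Σ NⱼSⱼ = 18762·3230 + 13161·7560 = 1.6009842 × 10^8.
n_{Dept II} = 1754·18762·3230 / (1.6009842 × 10^8) = 663.9.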